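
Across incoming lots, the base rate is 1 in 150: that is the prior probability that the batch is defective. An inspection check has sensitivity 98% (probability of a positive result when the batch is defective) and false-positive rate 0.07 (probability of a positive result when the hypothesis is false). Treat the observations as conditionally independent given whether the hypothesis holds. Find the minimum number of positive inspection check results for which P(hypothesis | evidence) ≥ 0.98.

Prior odds: (1/150) ÷ (149/150) = 1/149.
Likelihood ratio of a positive result = 0.98/0.07 = 14.
Target posterior odds = 0.98/0.02 = 49.
Require 14ⁿ ≥ 49 ÷ (1/149) = 7301.
14³ = 2744 falls short of 7301 but 14⁴ = 38416 reaches it, so n = 4.

4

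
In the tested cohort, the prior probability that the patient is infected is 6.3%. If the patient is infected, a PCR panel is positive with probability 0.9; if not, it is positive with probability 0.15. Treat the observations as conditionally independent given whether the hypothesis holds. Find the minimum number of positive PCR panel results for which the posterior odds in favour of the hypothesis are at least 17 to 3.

3

Prior odds = 0.063/0.937 = 63/937.
Likelihood ratio of a positive = 0.9/0.15 = 6.
Target odds = 17/3.
Require 6ⁿ ≥ 17/3 ÷ (63/937) = 15929/189.
6² = 36 falls short of 15929/189 but 6³ = 216 reaches it, so n = 3.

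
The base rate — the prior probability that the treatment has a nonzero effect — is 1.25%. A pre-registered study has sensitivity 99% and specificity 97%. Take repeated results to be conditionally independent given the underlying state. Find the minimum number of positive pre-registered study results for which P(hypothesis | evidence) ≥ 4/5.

2

Prior odds: 0.0125 ÷ 0.9875 = 1/79.
False-positive rate = 1 − 0.97 = 0.03; likelihood ratio of a positive = 0.99/0.03 = 33.
Target odds: 0.8 ÷ 0.2 = 4.
Need (1/79) × 33ⁿ ≥ 4, i.e. 33ⁿ ≥ 316.
33¹ = 33 falls short of 316 but 33² = 1089 reaches it, so n = 2.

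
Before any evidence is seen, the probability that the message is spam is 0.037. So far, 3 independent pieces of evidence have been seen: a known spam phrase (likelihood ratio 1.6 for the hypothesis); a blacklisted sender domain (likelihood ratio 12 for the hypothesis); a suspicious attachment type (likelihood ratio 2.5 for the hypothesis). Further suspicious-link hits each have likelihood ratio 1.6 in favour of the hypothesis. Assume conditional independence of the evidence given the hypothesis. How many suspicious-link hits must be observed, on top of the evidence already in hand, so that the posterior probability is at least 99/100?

Prior odds = 0.037/0.963 = 37/963.
Combined Bayes factor of the evidence already in hand = 1.6 × 12 × 2.5 = 48.
Odds after that evidence = (37/963) × 48 = 592/321.
Target odds = 0.99/0.01 = 99.
Need 1.6ⁿ ≥ 99 ÷ (592/321) = 31779/592.
1.6⁸ = 16777216/390625 falls short of 31779/592 but 1.6⁹ = 134217728/1953125 reaches it, so n = 9.

9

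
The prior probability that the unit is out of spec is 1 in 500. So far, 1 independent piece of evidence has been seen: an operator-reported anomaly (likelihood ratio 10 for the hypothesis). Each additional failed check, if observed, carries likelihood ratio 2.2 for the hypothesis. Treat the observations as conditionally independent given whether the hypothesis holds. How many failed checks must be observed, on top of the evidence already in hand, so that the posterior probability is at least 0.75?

7

Prior odds = 0.002/0.998 = 1/499.
Bayes factor of the evidence already in hand = 10.
Odds after that evidence = (1/499) × 10 = 10/499.
Target odds = 0.75/0.25 = 3.
Need 2.2ⁿ ≥ 3 ÷ (10/499) = 149.7.
2.2⁶ = 1771561/15625 falls short of 149.7 but 2.2⁷ = 19487171/78125 reaches it, so n = 7.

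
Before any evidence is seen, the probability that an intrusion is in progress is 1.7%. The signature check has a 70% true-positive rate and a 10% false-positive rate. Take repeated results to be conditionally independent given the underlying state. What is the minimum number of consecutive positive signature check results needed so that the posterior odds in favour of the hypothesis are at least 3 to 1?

3

Prior odds = 0.017/0.983 = 17/983.
Likelihood ratio of a positive result = 0.7/0.1 = 7.
Target odds = 3.
Need (17/983) × 7ⁿ ≥ 3, i.e. 7ⁿ ≥ 2949/17.
7² = 49 falls short of 2949/17 but 7³ = 343 reaches it, so n = 3.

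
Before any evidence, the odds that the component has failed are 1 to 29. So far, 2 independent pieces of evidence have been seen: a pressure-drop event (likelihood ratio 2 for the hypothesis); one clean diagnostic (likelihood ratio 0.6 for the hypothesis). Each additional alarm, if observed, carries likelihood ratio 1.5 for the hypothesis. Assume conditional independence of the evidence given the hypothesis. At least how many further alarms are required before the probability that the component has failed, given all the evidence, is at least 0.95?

16

Prior odds = 1/29.
Combined Bayes factor of the evidence already in hand = 2 × 0.6 = 1.2.
Odds after that evidence = (1/29) × 1.2 = 6/145.
Target odds = 0.95/0.05 = 19.
Need 1.5ⁿ ≥ 19 ÷ (6/145) = 2755/6.
1.5¹⁵ = 14348907/32768 falls short of 2755/6 but 1.5¹⁶ = 43046721/65536 reaches it, so n = 16.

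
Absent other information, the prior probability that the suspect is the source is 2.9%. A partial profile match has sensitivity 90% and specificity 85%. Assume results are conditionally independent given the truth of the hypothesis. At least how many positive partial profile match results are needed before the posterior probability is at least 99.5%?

Prior odds: 0.029 ÷ 0.971 = 29/971.
False-positive rate = 1 − 0.85 = 0.15; likelihood ratio of a positive = 0.9/0.15 = 6.
Target odds: 0.995 ÷ 0.005 = 199.
Require 6ⁿ ≥ 199 ÷ (29/971) = 193229/29.
6⁴ = 1296 falls short of 193229/29 but 6⁵ = 7776 reaches it, so n = 5.

5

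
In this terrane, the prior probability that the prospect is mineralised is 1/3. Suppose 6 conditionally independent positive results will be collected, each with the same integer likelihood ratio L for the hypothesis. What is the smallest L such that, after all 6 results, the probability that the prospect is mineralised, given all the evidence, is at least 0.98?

Prior odds = (1/3)/(2/3) = 0.5.
Target odds = 0.98/0.02 = 49.
Need L⁶ ≥ 49 ÷ 0.5 = 98.
2⁶ = 64 < 98 ≤ 729 = 3⁶, so L = 3.

3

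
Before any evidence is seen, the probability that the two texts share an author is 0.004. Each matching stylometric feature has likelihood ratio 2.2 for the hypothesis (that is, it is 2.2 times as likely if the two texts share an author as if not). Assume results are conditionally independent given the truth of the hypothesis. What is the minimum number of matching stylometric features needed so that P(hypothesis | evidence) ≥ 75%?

9

Prior odds: 0.004 ÷ 0.996 = 1/249.
Likelihood ratio per matching stylometric feature = 2.2.
Target posterior odds = 0.75/0.25 = 3.
Require 2.2ⁿ ≥ 3 ÷ (1/249) = 747.
2.2⁸ = 214358881/390625 falls short of 747 but 2.2⁹ ≈1207.27 reaches it, so n = 9.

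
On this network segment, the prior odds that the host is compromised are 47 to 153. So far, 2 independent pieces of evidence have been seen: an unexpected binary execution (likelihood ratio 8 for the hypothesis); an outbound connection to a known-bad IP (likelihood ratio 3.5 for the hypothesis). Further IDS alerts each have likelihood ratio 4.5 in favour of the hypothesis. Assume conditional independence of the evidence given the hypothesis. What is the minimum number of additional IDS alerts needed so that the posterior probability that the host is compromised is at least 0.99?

Prior odds = 47/153.
Combined Bayes factor of the evidence already in hand = 8 × 3.5 = 28.
Odds after that evidence = (47/153) × 28 = 1316/153.
Target odds = 0.99/0.01 = 99.
Need 4.5ⁿ ≥ 99 ÷ (1316/153) = 15147/1316.
4.5¹ = 4.5 falls short of 15147/1316 but 4.5² = 20.25 reaches it, so n = 2.

2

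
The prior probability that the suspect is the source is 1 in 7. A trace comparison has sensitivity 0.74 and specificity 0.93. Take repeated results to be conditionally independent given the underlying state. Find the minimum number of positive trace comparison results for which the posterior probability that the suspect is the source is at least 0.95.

3

Prior odds: (1/7) ÷ (6/7) = 1/6.
False-positive rate = 1 − 0.93 = 0.07; likelihood ratio of a positive = 0.74/0.07 = 74/7.
Target posterior odds = 0.95/0.05 = 19.
Need (1/6) × (74/7)ⁿ ≥ 19, i.e. (74/7)ⁿ ≥ 114.
(74/7)² = 5476/49 falls short of 114 but (74/7)³ = 405224/343 reaches it, so n = 3.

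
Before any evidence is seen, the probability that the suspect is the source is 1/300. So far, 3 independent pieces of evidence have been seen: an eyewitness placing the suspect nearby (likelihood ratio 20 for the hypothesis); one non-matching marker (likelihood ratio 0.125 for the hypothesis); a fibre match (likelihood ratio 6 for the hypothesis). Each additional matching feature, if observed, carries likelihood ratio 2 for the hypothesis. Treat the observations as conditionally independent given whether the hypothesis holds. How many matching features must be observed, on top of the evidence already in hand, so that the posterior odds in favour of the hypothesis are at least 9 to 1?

Prior odds = (1/300)/(299/300) = 1/299.
Combined Bayes factor of the evidence already in hand = 20 × 0.125 × 6 = 15.
Odds after that evidence = (1/299) × 15 = 15/299.
Target odds = 9.
Need 2ⁿ ≥ 9 ÷ (15/299) = 179.4.
2⁷ = 128 falls short of 179.4 but 2⁸ = 256 reaches it, so n = 8.

8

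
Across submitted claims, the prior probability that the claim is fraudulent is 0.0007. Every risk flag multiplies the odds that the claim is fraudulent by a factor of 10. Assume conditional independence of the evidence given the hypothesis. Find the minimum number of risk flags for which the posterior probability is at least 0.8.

4

Prior odds = 0.0007/0.9993 = 7/9993.
Likelihood ratio per risk flag = 10.
Target odds: 0.8 ÷ 0.2 = 4.
Require 10ⁿ ≥ 4 ÷ (7/9993) = 39972/7.
10³ = 1000 falls short of 39972/7 but 10⁴ = 10000 reaches it, so n = 4.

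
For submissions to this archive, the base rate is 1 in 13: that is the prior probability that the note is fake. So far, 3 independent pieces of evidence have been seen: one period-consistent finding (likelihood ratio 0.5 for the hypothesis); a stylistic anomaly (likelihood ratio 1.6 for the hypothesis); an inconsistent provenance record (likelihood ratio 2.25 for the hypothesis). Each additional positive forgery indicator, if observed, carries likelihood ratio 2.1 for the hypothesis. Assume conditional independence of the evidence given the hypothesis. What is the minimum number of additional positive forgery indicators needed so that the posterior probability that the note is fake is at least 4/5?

Prior odds = (1/13)/(12/13) = 1/12.
Combined Bayes factor of the evidence already in hand = 0.5 × 1.6 × 2.25 = 1.8.
Odds after that evidence = (1/12) × 1.8 = 0.15.
Target odds = 0.8/0.2 = 4.
Need 2.1ⁿ ≥ 4 ÷ 0.15 = 80/3.
2.1⁴ = 19.4481 falls short of 80/3 but 2.1⁵ = 4084101/100000 reaches it, so n = 5.

5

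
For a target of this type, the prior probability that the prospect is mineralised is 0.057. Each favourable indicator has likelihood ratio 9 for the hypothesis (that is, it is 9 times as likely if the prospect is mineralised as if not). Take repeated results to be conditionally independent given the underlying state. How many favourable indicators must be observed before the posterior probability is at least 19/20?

Prior odds = 0.057/0.943 = 57/943.
Likelihood ratio per favourable indicator = 9.
Target posterior odds = 0.95/0.05 = 19.
Need (57/943) × 9ⁿ ≥ 19, i.e. 9ⁿ ≥ 943/3.
9² = 81 falls short of 943/3 but 9³ = 729 reaches it, so n = 3.

3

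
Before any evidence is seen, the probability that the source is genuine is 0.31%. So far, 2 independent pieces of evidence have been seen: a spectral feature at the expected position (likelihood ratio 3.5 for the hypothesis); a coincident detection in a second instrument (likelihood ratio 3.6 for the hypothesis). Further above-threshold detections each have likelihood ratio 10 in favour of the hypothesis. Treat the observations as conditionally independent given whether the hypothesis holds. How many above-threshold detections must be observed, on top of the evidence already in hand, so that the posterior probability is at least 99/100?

Prior odds = 0.0031/0.9969 = 31/9969.
Combined Bayes factor of the evidence already in hand = 3.5 × 3.6 = 12.6.
Odds after that evidence = (31/9969) × 12.6 = 651/16615.
Target odds = 0.99/0.01 = 99.
Need 10ⁿ ≥ 99 ÷ (651/16615) = 548295/217.
10³ = 1000 falls short of 548295/217 but 10⁴ = 10000 reaches it, so n = 4.

4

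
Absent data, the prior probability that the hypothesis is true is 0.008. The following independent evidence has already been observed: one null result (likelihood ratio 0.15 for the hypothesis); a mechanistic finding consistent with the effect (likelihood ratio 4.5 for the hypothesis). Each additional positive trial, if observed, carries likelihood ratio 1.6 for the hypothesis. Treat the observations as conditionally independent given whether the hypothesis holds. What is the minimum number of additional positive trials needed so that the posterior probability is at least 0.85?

Prior odds = 0.008/0.992 = 1/124.
Combined Bayes factor of the evidence already in hand = 0.15 × 4.5 = 0.675.
Odds after that evidence = (1/124) × 0.675 = 27/4960.
Target odds = 0.85/0.15 = 17/3.
Need 1.6ⁿ ≥ 17/3 ÷ (27/4960) = 84320/81.
1.6¹⁴ ≈720.576 falls short of 84320/81 but 1.6¹⁵ ≈1152.92 reaches it, so n = 15.

15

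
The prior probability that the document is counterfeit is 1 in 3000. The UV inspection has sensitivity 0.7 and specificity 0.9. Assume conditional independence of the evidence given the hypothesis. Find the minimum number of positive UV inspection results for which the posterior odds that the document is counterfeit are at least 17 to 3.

Prior odds: (1/3000) ÷ (2999/3000) = 1/2999.
False-positive rate = 1 − 0.9 = 0.1; likelihood ratio of a positive = 0.7/0.1 = 7.
Target odds = 17/3.
Require 7ⁿ ≥ 17/3 ÷ (1/2999) = 50983/3.
7⁵ = 16807 falls short of 50983/3 but 7⁶ = 117649 reaches it, so n = 6.

6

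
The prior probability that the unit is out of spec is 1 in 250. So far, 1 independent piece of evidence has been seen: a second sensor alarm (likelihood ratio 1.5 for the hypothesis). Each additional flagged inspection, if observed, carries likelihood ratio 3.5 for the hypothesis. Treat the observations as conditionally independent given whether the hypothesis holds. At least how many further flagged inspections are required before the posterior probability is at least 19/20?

7

Prior odds = 0.004/0.996 = 1/249.
Bayes factor of the evidence already in hand = 1.5.
Odds after that evidence = (1/249) × 1.5 = 1/166.
Target odds = 0.95/0.05 = 19.
Need 3.5ⁿ ≥ 19 ÷ (1/166) = 3154.
3.5⁶ = 1838.265625 falls short of 3154 but 3.5⁷ = 823543/128 reaches it, so n = 7.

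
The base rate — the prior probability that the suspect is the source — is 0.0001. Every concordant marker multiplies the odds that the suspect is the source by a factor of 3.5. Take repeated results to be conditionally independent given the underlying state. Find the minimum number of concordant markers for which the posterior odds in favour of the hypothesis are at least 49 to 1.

11

Prior odds = 0.0001/0.9999 = 1/9999.
Likelihood ratio per concordant marker = 3.5.
Target odds = 49.
Require 3.5ⁿ ≥ 49 ÷ (1/9999) = 489951.
3.5¹⁰ = 282475249/1024 falls short of 489951 but 3.5¹¹ ≈965492 reaches it, so n = 11.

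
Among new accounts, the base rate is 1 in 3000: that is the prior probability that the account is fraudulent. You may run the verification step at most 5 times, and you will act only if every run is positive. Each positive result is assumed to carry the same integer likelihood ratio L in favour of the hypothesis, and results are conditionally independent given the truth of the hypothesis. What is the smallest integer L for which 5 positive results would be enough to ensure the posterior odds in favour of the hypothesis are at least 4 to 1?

7

Prior odds = (1/3000)/(2999/3000) = 1/2999.
Target odds = 4.
Need L⁵ ≥ 4 ÷ (1/2999) = 11996.
6⁵ = 7776 < 11996 ≤ 16807 = 7⁵, so L = 7.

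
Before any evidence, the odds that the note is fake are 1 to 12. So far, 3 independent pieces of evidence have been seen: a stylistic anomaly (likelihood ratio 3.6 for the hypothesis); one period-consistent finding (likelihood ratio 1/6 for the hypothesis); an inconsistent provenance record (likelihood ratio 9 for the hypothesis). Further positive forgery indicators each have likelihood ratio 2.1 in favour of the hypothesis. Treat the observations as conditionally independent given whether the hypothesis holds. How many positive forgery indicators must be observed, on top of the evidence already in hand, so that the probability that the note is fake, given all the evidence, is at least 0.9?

Prior odds = 1/12.
Combined Bayes factor of the evidence already in hand = 3.6 × (1/6) × 9 = 5.4.
Odds after that evidence = (1/12) × 5.4 = 0.45.
Target odds = 0.9/0.1 = 9.
Need 2.1ⁿ ≥ 9 ÷ 0.45 = 20.
2.1⁴ = 19.4481 falls short of 20 but 2.1⁵ = 4084101/100000 reaches it, so n = 5.

5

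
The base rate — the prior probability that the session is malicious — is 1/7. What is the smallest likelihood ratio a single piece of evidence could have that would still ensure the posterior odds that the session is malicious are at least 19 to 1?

Prior odds = (1/7)/(6/7) = 1/6.
Target odds = 19.
Required Bayes factor = 19 ÷ (1/6) = 114.

114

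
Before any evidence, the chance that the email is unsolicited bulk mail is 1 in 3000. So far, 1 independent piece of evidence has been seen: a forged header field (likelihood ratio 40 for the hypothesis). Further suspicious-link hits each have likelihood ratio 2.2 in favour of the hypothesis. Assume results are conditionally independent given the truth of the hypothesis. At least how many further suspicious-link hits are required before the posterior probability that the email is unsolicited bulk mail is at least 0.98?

Prior odds = (1/3000)/(2999/3000) = 1/2999.
Bayes factor of the evidence already in hand = 40.
Odds after that evidence = (1/2999) × 40 = 40/2999.
Target odds = 0.98/0.02 = 49.
Need 2.2ⁿ ≥ 49 ÷ (40/2999) = 3673.775.
2.2¹⁰ ≈2655.99 falls short of 3673.775 but 2.2¹¹ ≈5843.18 reaches it, so n = 11.

11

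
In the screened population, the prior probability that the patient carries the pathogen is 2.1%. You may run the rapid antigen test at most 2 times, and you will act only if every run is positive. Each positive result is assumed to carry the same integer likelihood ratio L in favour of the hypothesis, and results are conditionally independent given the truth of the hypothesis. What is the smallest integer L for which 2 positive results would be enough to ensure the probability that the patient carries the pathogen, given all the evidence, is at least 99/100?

68

Prior odds = 0.021/0.979 = 21/979.
Target odds = 0.99/0.01 = 99.
Need L² ≥ 99 ÷ (21/979) = 32307/7.
67² = 4489 < 32307/7 ≤ 4624 = 68², so L = 68.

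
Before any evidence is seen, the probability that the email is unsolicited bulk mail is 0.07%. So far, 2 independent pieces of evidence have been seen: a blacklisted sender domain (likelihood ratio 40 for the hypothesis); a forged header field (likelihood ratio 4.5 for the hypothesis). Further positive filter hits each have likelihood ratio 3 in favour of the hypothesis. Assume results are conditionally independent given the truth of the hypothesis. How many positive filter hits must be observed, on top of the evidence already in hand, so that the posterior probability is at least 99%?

Prior odds = 0.0007/0.9993 = 7/9993.
Combined Bayes factor of the evidence already in hand = 40 × 4.5 = 180.
Odds after that evidence = (7/9993) × 180 = 420/3331.
Target odds = 0.99/0.01 = 99.
Need 3ⁿ ≥ 99 ÷ (420/3331) = 109923/140.
3⁶ = 729 falls short of 109923/140 but 3⁷ = 2187 reaches it, so n = 7.

7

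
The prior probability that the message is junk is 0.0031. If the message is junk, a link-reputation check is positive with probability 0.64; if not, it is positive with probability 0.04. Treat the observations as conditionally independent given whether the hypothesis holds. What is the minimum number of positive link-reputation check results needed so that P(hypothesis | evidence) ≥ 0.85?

Prior odds = 0.0031/0.9969 = 31/9969.
Likelihood ratio of a positive = 0.64/0.04 = 16.
Target posterior odds = 0.85/0.15 = 17/3.
Require 16ⁿ ≥ 17/3 ÷ (31/9969) = 56491/31.
16² = 256 falls short of 56491/31 but 16³ = 4096 reaches it, so n = 3.

3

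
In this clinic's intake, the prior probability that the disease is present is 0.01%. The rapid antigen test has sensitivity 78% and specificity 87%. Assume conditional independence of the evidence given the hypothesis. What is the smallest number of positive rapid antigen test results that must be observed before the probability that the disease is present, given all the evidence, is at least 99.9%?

Prior odds = 0.0001/0.9999 = 1/9999.
False-positive rate = 1 − 0.87 = 0.13; likelihood ratio of a positive = 0.78/0.13 = 6.
Target posterior odds = 0.999/0.001 = 999.
Require 6ⁿ ≥ 999 ÷ (1/9999) = 9989001.
6⁸ = 1679616 falls short of 9989001 but 6⁹ = 10077696 reaches it, so n = 9.

9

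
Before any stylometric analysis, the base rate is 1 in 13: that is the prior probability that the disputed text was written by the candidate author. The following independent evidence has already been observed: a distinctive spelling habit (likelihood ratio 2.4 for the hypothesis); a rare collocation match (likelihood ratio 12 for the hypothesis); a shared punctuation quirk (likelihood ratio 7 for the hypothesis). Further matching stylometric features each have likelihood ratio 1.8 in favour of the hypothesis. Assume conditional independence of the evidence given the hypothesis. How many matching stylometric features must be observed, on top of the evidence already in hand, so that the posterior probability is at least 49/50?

2

Prior odds = (1/13)/(12/13) = 1/12.
Combined Bayes factor of the evidence already in hand = 2.4 × 12 × 7 = 201.6.
Odds after that evidence = (1/12) × 201.6 = 16.8.
Target odds = 0.98/0.02 = 49.
Need 1.8ⁿ ≥ 49 ÷ 16.8 = 35/12.
1.8¹ = 1.8 falls short of 35/12 but 1.8² = 3.24 reaches it, so n = 2.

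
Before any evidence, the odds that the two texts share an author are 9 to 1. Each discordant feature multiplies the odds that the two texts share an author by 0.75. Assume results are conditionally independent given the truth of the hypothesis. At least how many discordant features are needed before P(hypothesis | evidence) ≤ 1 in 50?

22

Prior odds = 9.
Likelihood ratio per discordant feature = 0.75.
Target odds: 0.02 ÷ 0.98 = 1/49.
Need 9 × 0.75ⁿ ≤ 1/49, i.e. 0.75ⁿ ≤ 1/441.
0.75²¹ ≈0.00237841 is still above 1/441 but 0.75²² ≈0.00178381 is at or below it, so n = 22.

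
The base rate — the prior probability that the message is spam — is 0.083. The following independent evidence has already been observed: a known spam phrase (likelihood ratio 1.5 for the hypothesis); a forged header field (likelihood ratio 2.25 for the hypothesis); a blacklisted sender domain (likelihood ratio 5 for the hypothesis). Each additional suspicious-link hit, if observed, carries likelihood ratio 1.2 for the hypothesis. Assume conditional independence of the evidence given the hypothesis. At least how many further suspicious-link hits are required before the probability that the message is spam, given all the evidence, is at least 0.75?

Prior odds = 0.083/0.917 = 83/917.
Combined Bayes factor of the evidence already in hand = 1.5 × 2.25 × 5 = 16.875.
Odds after that evidence = (83/917) × 16.875 = 11205/7336.
Target odds = 0.75/0.25 = 3.
Need 1.2ⁿ ≥ 3 ÷ (11205/7336) = 7336/3735.
1.2³ = 1.728 falls short of 7336/3735 but 1.2⁴ = 2.0736 reaches it, so n = 4.

4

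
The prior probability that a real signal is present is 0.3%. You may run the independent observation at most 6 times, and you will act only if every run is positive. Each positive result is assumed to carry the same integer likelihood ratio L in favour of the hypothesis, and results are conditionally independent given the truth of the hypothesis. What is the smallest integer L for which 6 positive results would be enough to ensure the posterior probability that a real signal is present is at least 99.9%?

Prior odds = 0.003/0.997 = 3/997.
Target odds = 0.999/0.001 = 999.
Need L⁶ ≥ 999 ÷ (3/997) = 332001.
8⁶ = 262144 < 332001 ≤ 531441 = 9⁶, so L = 9.

9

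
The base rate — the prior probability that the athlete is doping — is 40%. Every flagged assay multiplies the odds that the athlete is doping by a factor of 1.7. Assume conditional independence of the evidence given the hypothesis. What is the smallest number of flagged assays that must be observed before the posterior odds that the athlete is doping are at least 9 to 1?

Prior odds: 0.4 ÷ 0.6 = 2/3.
Likelihood ratio per flagged assay = 1.7.
Target odds = 9.
Require 1.7ⁿ ≥ 9 ÷ (2/3) = 13.5.
1.7⁴ = 8.3521 falls short of 13.5 but 1.7⁵ = 1419857/100000 reaches it, so n = 5.

5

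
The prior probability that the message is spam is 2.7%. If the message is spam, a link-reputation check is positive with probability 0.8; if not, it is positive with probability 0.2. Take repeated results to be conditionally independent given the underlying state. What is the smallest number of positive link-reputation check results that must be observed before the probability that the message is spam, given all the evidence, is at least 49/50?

Prior odds: 0.027 ÷ 0.973 = 27/973.
Likelihood ratio of a positive = 0.8/0.2 = 4.
Target posterior odds = 0.98/0.02 = 49.
Require 4ⁿ ≥ 49 ÷ (27/973) = 47677/27.
4⁵ = 1024 falls short of 47677/27 but 4⁶ = 4096 reaches it, so n = 6.

6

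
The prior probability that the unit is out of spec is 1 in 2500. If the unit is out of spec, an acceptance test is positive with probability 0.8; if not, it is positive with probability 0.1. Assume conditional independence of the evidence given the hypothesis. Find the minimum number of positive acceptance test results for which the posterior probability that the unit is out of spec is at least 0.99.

6

Prior odds: 0.0004 ÷ 0.9996 = 1/2499.
Likelihood ratio of a positive = 0.8/0.1 = 8.
Target odds: 0.99 ÷ 0.01 = 99.
Require 8ⁿ ≥ 99 ÷ (1/2499) = 247401.
8⁵ = 32768 falls short of 247401 but 8⁶ = 262144 reaches it, so n = 6.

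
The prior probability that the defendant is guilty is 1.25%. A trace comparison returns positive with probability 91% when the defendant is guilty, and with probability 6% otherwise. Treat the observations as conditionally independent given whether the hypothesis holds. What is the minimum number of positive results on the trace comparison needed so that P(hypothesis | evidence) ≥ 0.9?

Prior odds = 0.0125/0.9875 = 1/79.
Likelihood ratio of a positive result = 0.91/0.06 = 91/6.
Target odds: 0.9 ÷ 0.1 = 9.
Need (1/79) × (91/6)ⁿ ≥ 9, i.e. (91/6)ⁿ ≥ 711.
(91/6)² = 8281/36 falls short of 711 but (91/6)³ = 753571/216 reaches it, so n = 3.

3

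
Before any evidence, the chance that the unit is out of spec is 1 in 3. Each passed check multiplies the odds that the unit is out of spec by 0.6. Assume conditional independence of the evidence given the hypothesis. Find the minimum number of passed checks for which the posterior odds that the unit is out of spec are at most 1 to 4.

Prior odds = (1/3)/(2/3) = 0.5.
Likelihood ratio per passed check = 0.6.
Target odds = 0.25.
Need 0.5 × 0.6ⁿ ≤ 0.25, i.e. 0.6ⁿ ≤ 0.5.
0.6¹ = 0.6 is still above 0.5 but 0.6² = 0.36 is at or below it, so n = 2.

2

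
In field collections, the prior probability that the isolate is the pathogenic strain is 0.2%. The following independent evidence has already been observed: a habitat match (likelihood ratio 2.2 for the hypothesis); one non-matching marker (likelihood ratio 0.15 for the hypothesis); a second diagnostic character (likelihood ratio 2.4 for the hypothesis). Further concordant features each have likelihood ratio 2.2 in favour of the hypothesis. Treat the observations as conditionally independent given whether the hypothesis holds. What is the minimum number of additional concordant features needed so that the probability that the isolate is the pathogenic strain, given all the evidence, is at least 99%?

15

Prior odds = 0.002/0.998 = 1/499.
Combined Bayes factor of the evidence already in hand = 2.2 × 0.15 × 2.4 = 0.792.
Odds after that evidence = (1/499) × 0.792 = 99/62375.
Target odds = 0.99/0.01 = 99.
Need 2.2ⁿ ≥ 99 ÷ (99/62375) = 62375.
2.2¹⁴ ≈62218.2 falls short of 62375 but 2.2¹⁵ ≈136880 reaches it, so n = 15.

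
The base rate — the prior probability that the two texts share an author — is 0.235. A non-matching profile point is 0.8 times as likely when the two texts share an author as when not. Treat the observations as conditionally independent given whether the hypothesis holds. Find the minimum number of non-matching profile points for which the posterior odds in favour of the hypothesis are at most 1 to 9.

Prior odds: 0.235 ÷ 0.765 = 47/153.
Likelihood ratio per non-matching profile point = 0.8.
Target odds = 1/9.
Need (47/153) × 0.8ⁿ ≤ 1/9, i.e. 0.8ⁿ ≤ 17/47.
0.8⁴ = 0.4096 is still above 17/47 but 0.8⁵ = 0.32768 is at or below it, so n = 5.

5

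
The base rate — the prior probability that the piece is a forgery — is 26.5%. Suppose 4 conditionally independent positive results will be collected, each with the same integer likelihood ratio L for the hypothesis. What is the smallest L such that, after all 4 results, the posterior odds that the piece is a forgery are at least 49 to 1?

Prior odds = 0.265/0.735 = 53/147.
Target odds = 49.
Need L⁴ ≥ 49 ÷ (53/147) = 7203/53.
3⁴ = 81 < 7203/53 ≤ 256 = 4⁴, so L = 4.

4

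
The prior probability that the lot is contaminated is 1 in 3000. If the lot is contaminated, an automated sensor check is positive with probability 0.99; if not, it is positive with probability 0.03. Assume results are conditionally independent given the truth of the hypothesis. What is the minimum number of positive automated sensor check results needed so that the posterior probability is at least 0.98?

Prior odds: (1/3000) ÷ (2999/3000) = 1/2999.
Likelihood ratio of a positive = 0.99/0.03 = 33.
Target posterior odds = 0.98/0.02 = 49.
Need (1/2999) × 33ⁿ ≥ 49, i.e. 33ⁿ ≥ 146951.
33³ = 35937 falls short of 146951 but 33⁴ = 1185921 reaches it, so n = 4.

4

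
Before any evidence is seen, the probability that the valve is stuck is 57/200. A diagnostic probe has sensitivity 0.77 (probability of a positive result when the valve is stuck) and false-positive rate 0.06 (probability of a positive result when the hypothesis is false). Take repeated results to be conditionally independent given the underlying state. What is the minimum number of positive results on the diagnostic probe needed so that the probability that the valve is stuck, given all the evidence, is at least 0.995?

Prior odds: 0.285 ÷ 0.715 = 57/143.
Likelihood ratio of a positive result = 0.77/0.06 = 77/6.
Target posterior odds = 0.995/0.005 = 199.
Require (77/6)ⁿ ≥ 199 ÷ (57/143) = 28457/57.
(77/6)² = 5929/36 falls short of 28457/57 but (77/6)³ = 456533/216 reaches it, so n = 3.

3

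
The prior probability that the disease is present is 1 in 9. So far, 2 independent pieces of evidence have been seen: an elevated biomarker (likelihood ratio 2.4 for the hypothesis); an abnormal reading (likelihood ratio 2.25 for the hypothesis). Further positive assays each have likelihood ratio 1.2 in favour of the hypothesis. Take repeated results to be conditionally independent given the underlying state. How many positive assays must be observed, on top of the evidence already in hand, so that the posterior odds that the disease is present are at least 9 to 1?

Prior odds = (1/9)/(8/9) = 0.125.
Combined Bayes factor of the evidence already in hand = 2.4 × 2.25 = 5.4.
Odds after that evidence = 0.125 × 5.4 = 0.675.
Target odds = 9.
Need 1.2ⁿ ≥ 9 ÷ 0.675 = 40/3.
1.2¹⁴ ≈12.8392 falls short of 40/3 but 1.2¹⁵ ≈15.407 reaches it, so n = 15.

15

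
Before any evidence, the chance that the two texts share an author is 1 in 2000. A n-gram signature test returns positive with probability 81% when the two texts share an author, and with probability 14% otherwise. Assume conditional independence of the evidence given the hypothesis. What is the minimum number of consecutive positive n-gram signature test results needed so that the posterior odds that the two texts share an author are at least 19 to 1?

Prior odds: 0.0005 ÷ 0.9995 = 1/1999.
Likelihood ratio of a positive result = 0.81/0.14 = 81/14.
Target odds = 19.
Need (1/1999) × (81/14)ⁿ ≥ 19, i.e. (81/14)ⁿ ≥ 37981.
(81/14)⁶ ≈37509.6 falls short of 37981 but (81/14)⁷ ≈217020 reaches it, so n = 7.

7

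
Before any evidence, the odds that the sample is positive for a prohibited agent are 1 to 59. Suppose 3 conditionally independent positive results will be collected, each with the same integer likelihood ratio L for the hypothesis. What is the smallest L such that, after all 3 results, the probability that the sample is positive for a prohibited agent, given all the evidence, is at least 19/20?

Prior odds = 1/59.
Target odds = 0.95/0.05 = 19.
Need L³ ≥ 19 ÷ (1/59) = 1121.
10³ = 1000 < 1121 ≤ 1331 = 11³, so L = 11.

11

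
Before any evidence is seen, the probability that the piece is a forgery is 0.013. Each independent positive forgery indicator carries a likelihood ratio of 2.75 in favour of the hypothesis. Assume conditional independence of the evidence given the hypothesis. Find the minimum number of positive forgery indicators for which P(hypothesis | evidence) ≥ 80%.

Prior odds = 0.013/0.987 = 13/987.
Likelihood ratio per positive forgery indicator = 2.75.
Target posterior odds = 0.8/0.2 = 4.
Require 2.75ⁿ ≥ 4 ÷ (13/987) = 3948/13.
2.75⁵ = 161051/1024 falls short of 3948/13 but 2.75⁶ = 1771561/4096 reaches it, so n = 6.

6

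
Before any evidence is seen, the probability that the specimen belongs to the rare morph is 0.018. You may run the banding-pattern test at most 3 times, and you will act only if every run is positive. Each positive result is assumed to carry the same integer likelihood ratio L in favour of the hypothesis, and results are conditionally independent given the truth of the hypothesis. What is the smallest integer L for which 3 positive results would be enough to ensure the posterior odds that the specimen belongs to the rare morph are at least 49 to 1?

14

Prior odds = 0.018/0.982 = 9/491.
Target odds = 49.
Need L³ ≥ 49 ÷ (9/491) = 24059/9.
13³ = 2197 < 24059/9 ≤ 2744 = 14³, so L = 14.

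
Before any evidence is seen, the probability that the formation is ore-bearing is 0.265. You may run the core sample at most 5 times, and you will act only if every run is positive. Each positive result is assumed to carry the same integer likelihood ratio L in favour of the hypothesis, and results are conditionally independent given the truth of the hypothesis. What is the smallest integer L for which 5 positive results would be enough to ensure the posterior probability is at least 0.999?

5

Prior odds = 0.265/0.735 = 53/147.
Target odds = 0.999/0.001 = 999.
Need L⁵ ≥ 999 ÷ (53/147) = 146853/53.
4⁵ = 1024 < 146853/53 ≤ 3125 = 5⁵, so L = 5.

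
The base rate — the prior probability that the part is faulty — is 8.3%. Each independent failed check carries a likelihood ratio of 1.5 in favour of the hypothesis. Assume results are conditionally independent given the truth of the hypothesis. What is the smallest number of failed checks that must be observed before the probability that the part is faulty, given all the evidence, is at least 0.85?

11

Prior odds: 0.083 ÷ 0.917 = 83/917.
Likelihood ratio per failed check = 1.5.
Target posterior odds = 0.85/0.15 = 17/3.
Need (83/917) × 1.5ⁿ ≥ 17/3, i.e. 1.5ⁿ ≥ 15589/249.
1.5¹⁰ = 59049/1024 falls short of 15589/249 but 1.5¹¹ = 177147/2048 reaches it, so n = 11.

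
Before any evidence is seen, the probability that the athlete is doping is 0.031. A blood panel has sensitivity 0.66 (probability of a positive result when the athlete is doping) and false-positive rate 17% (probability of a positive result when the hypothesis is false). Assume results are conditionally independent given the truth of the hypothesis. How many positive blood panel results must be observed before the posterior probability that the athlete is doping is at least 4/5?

Prior odds = 0.031/0.969 = 31/969.
Likelihood ratio of a positive result = 0.66/0.17 = 66/17.
Target odds: 0.8 ÷ 0.2 = 4.
Need (31/969) × (66/17)ⁿ ≥ 4, i.e. (66/17)ⁿ ≥ 3876/31.
(66/17)³ = 287496/4913 falls short of 3876/31 but (66/17)⁴ = 18974736/83521 reaches it, so n = 4.

4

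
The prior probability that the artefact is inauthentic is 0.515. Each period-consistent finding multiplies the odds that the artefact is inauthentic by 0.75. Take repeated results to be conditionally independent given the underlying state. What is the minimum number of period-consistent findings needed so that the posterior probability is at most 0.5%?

19

Prior odds: 0.515 ÷ 0.485 = 103/97.
Likelihood ratio per period-consistent finding = 0.75.
Target odds: 0.005 ÷ 0.995 = 1/199.
Need (103/97) × 0.75ⁿ ≤ 1/199, i.e. 0.75ⁿ ≤ 97/20497.
0.75¹⁸ ≈0.00563771 is still above 97/20497 but 0.75¹⁹ ≈0.00422828 is at or below it, so n = 19.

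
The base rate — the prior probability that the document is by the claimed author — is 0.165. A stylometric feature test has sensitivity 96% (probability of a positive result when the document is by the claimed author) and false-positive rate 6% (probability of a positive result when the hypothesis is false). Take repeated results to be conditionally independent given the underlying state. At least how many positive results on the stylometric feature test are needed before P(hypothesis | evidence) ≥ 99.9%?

4

Prior odds = 0.165/0.835 = 33/167.
Likelihood ratio of a positive result = 0.96/0.06 = 16.
Target odds: 0.999 ÷ 0.001 = 999.
Need (33/167) × 16ⁿ ≥ 999, i.e. 16ⁿ ≥ 55611/11.
16³ = 4096 falls short of 55611/11 but 16⁴ = 65536 reaches it, so n = 4.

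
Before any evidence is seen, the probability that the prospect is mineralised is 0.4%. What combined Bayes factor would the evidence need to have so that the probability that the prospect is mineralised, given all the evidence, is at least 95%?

Prior odds = 0.004/0.996 = 1/249.
Target odds = 0.95/0.05 = 19.
Required Bayes factor = 19 ÷ (1/249) = 4731.

4731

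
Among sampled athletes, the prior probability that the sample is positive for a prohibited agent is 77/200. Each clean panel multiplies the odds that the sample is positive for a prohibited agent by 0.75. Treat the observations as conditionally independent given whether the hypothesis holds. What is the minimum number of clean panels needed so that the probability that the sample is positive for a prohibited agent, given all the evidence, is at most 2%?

Prior odds: 0.385 ÷ 0.615 = 77/123.
Likelihood ratio per clean panel = 0.75.
Target posterior odds = 0.02/0.98 = 1/49.
Need (77/123) × 0.75ⁿ ≤ 1/49, i.e. 0.75ⁿ ≤ 123/3773.
0.75¹¹ = 177147/4194304 is still above 123/3773 but 0.75¹² = 531441/16777216 is at or below it, so n = 12.

12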